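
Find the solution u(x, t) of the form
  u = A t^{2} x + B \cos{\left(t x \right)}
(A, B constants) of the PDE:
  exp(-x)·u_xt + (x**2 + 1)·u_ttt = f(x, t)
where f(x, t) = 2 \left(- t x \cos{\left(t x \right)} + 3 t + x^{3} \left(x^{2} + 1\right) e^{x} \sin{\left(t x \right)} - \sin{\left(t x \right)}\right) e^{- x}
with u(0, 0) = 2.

Answer: u(x, t) = 3 t^{2} x + 2 \cos{\left(t x \right)}

Derivation:
Substitute the ansatz u = A t^{2} x + B \cos{\left(t x \right)} into the left-hand side.
Derivatives of the ansatz:
  u_xt = 2 A t - B t x \cos{\left(t x \right)} - B \sin{\left(t x \right)}
  u_ttt = B x^{3} \sin{\left(t x \right)}
Term by term:
  exp(-x)·u_xt = 2 A t e^{- x} - B t x e^{- x} \cos{\left(t x \right)} - B e^{- x} \sin{\left(t x \right)}
  (x**2 + 1)·u_ttt = B x^{5} \sin{\left(t x \right)} + B x^{3} \sin{\left(t x \right)}
So the left-hand side equals
  2 A t e^{- x} - B t x e^{- x} \cos{\left(t x \right)} + B x^{5} \sin{\left(t x \right)} + B x^{3} \sin{\left(t x \right)} - B e^{- x} \sin{\left(t x \right)}
This must equal f(x, t) identically; expanded, f = - 2 t x e^{- x} \cos{\left(t x \right)} + 6 t e^{- x} + 2 x^{5} \sin{\left(t x \right)} + 2 x^{3} \sin{\left(t x \right)} - 2 e^{- x} \sin{\left(t x \right)}.
Matching coefficients of the independent functions:
  [t e^{- x}]:  2 A = 6
  [x^{3} \sin{\left(t x \right)}, x^{5} \sin{\left(t x \right)}]:  B = 2
  [e^{- x} \sin{\left(t x \right)}, t x e^{- x} \cos{\left(t x \right)}]:  - B = -2
Solving: A = 3, B = 2.
Check against the point condition:
  u(0, 0) = 2  ⟹  B = 2  ✓
Hence u(x, t) = 3 t^{2} x + 2 \cos{\left(t x \right)}.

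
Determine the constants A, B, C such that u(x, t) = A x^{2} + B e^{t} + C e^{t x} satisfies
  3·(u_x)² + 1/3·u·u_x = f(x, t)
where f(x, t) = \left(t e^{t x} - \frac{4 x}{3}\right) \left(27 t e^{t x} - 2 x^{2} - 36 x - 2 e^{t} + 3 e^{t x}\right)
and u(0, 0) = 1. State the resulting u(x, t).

Substitute the ansatz u = A x^{2} + B e^{t} + C e^{t x} into the left-hand side.
Derivatives of the ansatz:
  u_x = 2 A x + C t e^{t x}
Term by term:
  3·(u_x)² = 12 A^{2} x^{2} + 12 A C t x e^{t x} + 3 C^{2} t^{2} e^{2 t x}
  1/3·u·u_x = \frac{2 A^{2} x^{3}}{3} + \frac{2 A B x e^{t}}{3} + \frac{A C t x^{2} e^{t x}}{3} + \frac{2 A C x e^{t x}}{3} + \frac{B C t e^{t} e^{t x}}{3} + \frac{C^{2} t e^{2 t x}}{3}
So the left-hand side equals
  \frac{2 A^{2} x^{3}}{3} + 12 A^{2} x^{2} + \frac{2 A B x e^{t}}{3} + \frac{A C t x^{2} e^{t x}}{3} + 12 A C t x e^{t x} + \frac{2 A C x e^{t x}}{3} + \frac{B C t e^{t} e^{t x}}{3} + 3 C^{2} t^{2} e^{2 t x} + \frac{C^{2} t e^{2 t x}}{3}
This must equal f(x, t) identically; expanded, f = 27 t^{2} e^{2 t x} - 2 t x^{2} e^{t x} - 72 t x e^{t x} - 2 t e^{t} e^{t x} + 3 t e^{2 t x} + \frac{8 x^{3}}{3} + 48 x^{2} + \frac{8 x e^{t}}{3} - 4 x e^{t x}.
Matching coefficients of the independent functions:
  [x^{2}]:  12 A^{2} = 48
  [x^{3}]:  \frac{2 A^{2}}{3} = \frac{8}{3}
  [t e^{2 t x}]:  \frac{C^{2}}{3} = 3
  [t^{2} e^{2 t x}]:  3 C^{2} = 27
  [x e^{t}]:  \frac{2 A B}{3} = \frac{8}{3}
  [x e^{t x}]:  \frac{2 A C}{3} = -4
  [t x e^{t x}]:  12 A C = -72
  [t x^{2} e^{t x}]:  \frac{A C}{3} = -2
  [t e^{t} e^{t x}]:  \frac{B C}{3} = -2
These equations allow (A, B, C) = (-2, -2, 3) or (2, 2, -3).
Impose the point condition(s):
  u(0, 0) = 1  ⟹  B + C = 1
Only A = -2, B = -2, C = 3 satisfies everything.
Hence u(x, t) = - 2 x^{2} - 2 e^{t} + 3 e^{t x}.

Answer: u(x, t) = - 2 x^{2} - 2 e^{t} + 3 e^{t x}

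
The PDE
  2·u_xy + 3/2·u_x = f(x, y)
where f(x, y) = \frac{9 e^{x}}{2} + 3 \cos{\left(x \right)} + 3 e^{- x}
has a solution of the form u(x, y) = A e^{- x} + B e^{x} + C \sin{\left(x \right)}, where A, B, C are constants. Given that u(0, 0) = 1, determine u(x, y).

Substitute the ansatz u = A e^{- x} + B e^{x} + C \sin{\left(x \right)} into the left-hand side.
Derivatives of the ansatz:
  u_xy = 0
  u_x = - A e^{- x} + B e^{x} + C \cos{\left(x \right)}
Term by term:
  2·u_xy = 0
  3/2·u_x = - \frac{3 A e^{- x}}{2} + \frac{3 B e^{x}}{2} + \frac{3 C \cos{\left(x \right)}}{2}
So the left-hand side equals
  - \frac{3 A e^{- x}}{2} + \frac{3 B e^{x}}{2} + \frac{3 C \cos{\left(x \right)}}{2}
This must equal f(x, y) = \frac{9 e^{x}}{2} + 3 \cos{\left(x \right)} + 3 e^{- x} identically.
Matching coefficients of the independent functions:
  [e^{- x}]:  - \frac{3 A}{2} = 3
  [e^{x}]:  \frac{3 B}{2} = \frac{9}{2}
  [\cos{\left(x \right)}]:  \frac{3 C}{2} = 3
Solving: A = -2, B = 3, C = 2.
Check against the point condition:
  u(0, 0) = 1  ⟹  A + B = 1  ✓
Hence u(x, y) = 3 e^{x} + 2 \sin{\left(x \right)} - 2 e^{- x}.

Answer: u(x, y) = 3 e^{x} + 2 \sin{\left(x \right)} - 2 e^{- x}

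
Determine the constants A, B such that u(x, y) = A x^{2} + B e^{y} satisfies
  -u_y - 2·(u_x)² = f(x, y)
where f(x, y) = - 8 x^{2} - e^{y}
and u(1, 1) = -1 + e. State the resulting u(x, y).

Substitute the ansatz u = A x^{2} + B e^{y} into the left-hand side.
Derivatives of the ansatz:
  u_y = B e^{y}
  u_x = 2 A x
Term by term:
  -u_y = - B e^{y}
  -2·(u_x)² = - 8 A^{2} x^{2}
So the left-hand side equals
  - 8 A^{2} x^{2} - B e^{y}
This must equal f(x, y) = - 8 x^{2} - e^{y} identically.
Matching coefficients of the independent functions:
  [x^{2}]:  - 8 A^{2} = -8
  [e^{y}]:  - B = -1
These equations allow (A, B) = (-1, 1) or (1, 1).
Impose the point condition(s):
  u(1, 1) = -1 + e  ⟹  A + e B = -1 + e
Only A = -1, B = 1 satisfies everything.
Hence u(x, y) = - x^{2} + e^{y}.

Answer: u(x, y) = - x^{2} + e^{y}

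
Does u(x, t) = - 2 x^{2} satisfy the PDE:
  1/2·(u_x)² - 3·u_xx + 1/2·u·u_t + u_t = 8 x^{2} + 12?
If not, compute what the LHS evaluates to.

Evaluate each term of the left-hand side for u = - 2 x^{2}.
Derivatives:
  u_x = - 4 x
  u_xx = -4
  u_t = 0
Terms:
  1/2·(u_x)² = 8 x^{2}
  -3·u_xx = 12
  1/2·u·u_t = 0
  u_t = 0
Sum: LHS = 8 x^{2} + 12
This is exactly the given right-hand side, so u is a solution.

Answer: Yes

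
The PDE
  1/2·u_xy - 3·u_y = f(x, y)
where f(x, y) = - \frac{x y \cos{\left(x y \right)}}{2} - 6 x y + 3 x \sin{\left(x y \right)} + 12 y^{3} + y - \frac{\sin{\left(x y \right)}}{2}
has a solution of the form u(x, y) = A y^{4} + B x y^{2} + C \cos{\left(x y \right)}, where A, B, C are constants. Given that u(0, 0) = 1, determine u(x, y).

Substitute the ansatz u = A y^{4} + B x y^{2} + C \cos{\left(x y \right)} into the left-hand side.
Derivatives of the ansatz:
  u_xy = 2 B y - C x y \cos{\left(x y \right)} - C \sin{\left(x y \right)}
  u_y = 4 A y^{3} + 2 B x y - C x \sin{\left(x y \right)}
Term by term:
  1/2·u_xy = B y - \frac{C x y \cos{\left(x y \right)}}{2} - \frac{C \sin{\left(x y \right)}}{2}
  -3·u_y = - 12 A y^{3} - 6 B x y + 3 C x \sin{\left(x y \right)}
So the left-hand side equals
  - 12 A y^{3} - 6 B x y + B y - \frac{C x y \cos{\left(x y \right)}}{2} + 3 C x \sin{\left(x y \right)} - \frac{C \sin{\left(x y \right)}}{2}
This must equal f(x, y) = - \frac{x y \cos{\left(x y \right)}}{2} - 6 x y + 3 x \sin{\left(x y \right)} + 12 y^{3} + y - \frac{\sin{\left(x y \right)}}{2} identically.
Matching coefficients of the independent functions:
  [y]:  B = 1
  [y^{3}]:  - 12 A = 12
  [x y]:  - 6 B = -6
  [x \sin{\left(x y \right)}]:  3 C = 3
  [x y \cos{\left(x y \right)}, \sin{\left(x y \right)}]:  - \frac{C}{2} = - \frac{1}{2}
Solving: A = -1, B = 1, C = 1.
Check against the point condition:
  u(0, 0) = 1  ⟹  C = 1  ✓
Hence u(x, y) = x y^{2} - y^{4} + \cos{\left(x y \right)}.

Answer: u(x, y) = x y^{2} - y^{4} + \cos{\left(x y \right)}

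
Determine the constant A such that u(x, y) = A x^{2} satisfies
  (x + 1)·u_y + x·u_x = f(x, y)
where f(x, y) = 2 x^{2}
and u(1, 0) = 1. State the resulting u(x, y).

Answer: u(x, y) = x^{2}

Derivation:
Substitute the ansatz u = A x^{2} into the left-hand side.
Derivatives of the ansatz:
  u_y = 0
  u_x = 2 A x
Term by term:
  (x + 1)·u_y = 0
  x·u_x = 2 A x^{2}
So the left-hand side equals
  2 A x^{2}
This must equal f(x, y) = 2 x^{2} identically.
Matching coefficients of the independent functions:
  [x^{2}]:  2 A = 2
Solving: A = 1.
Check against the point condition:
  u(1, 0) = 1  ⟹  A = 1  ✓
Hence u(x, y) = x^{2}.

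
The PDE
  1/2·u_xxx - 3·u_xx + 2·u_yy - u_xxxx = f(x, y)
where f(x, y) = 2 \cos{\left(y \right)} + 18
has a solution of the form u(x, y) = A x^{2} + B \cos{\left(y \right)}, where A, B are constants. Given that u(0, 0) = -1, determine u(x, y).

Answer: u(x, y) = - 3 x^{2} - \cos{\left(y \right)}

Derivation:
Substitute the ansatz u = A x^{2} + B \cos{\left(y \right)} into the left-hand side.
Derivatives of the ansatz:
  u_xxx = 0
  u_xx = 2 A
  u_yy = - B \cos{\left(y \right)}
  u_xxxx = 0
Term by term:
  1/2·u_xxx = 0
  -3·u_xx = - 6 A
  2·u_yy = - 2 B \cos{\left(y \right)}
  -u_xxxx = 0
So the left-hand side equals
  - 6 A - 2 B \cos{\left(y \right)}
This must equal f(x, y) = 2 \cos{\left(y \right)} + 18 identically.
Matching coefficients of the independent functions:
  [constant term]:  - 6 A = 18
  [\cos{\left(y \right)}]:  - 2 B = 2
Solving: A = -3, B = -1.
Check against the point condition:
  u(0, 0) = -1  ⟹  B = -1  ✓
Hence u(x, y) = - 3 x^{2} - \cos{\left(y \right)}.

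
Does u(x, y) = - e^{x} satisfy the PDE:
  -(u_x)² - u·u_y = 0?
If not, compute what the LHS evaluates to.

Answer: No, the LHS evaluates to - e^{2 x}

Derivation:
Evaluate each term of the left-hand side for u = - e^{x}.
Derivatives:
  u_x = - e^{x}
  u_y = 0
Terms:
  -(u_x)² = - e^{2 x}
  -u·u_y = 0
Sum: LHS = - e^{2 x}
Given right-hand side: 0. Difference LHS − RHS = - e^{2 x} ≠ 0, so u is not a solution.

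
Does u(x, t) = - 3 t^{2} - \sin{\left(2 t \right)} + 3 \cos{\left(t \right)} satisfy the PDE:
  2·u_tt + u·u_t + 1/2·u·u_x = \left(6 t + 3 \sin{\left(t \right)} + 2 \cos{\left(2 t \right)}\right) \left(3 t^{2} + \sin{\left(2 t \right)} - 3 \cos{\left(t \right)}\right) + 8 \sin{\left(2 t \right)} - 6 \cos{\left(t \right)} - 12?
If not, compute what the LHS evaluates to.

Evaluate each term of the left-hand side for u = - 3 t^{2} - \sin{\left(2 t \right)} + 3 \cos{\left(t \right)}.
Derivatives:
  u_tt = 4 \sin{\left(2 t \right)} - 3 \cos{\left(t \right)} - 6
  u_t = - 6 t - 3 \sin{\left(t \right)} - 2 \cos{\left(2 t \right)}
  u_x = 0
Terms:
  2·u_tt = 8 \sin{\left(2 t \right)} - 6 \cos{\left(t \right)} - 12
  u·u_t = \left(6 t + 3 \sin{\left(t \right)} + 2 \cos{\left(2 t \right)}\right) \left(3 t^{2} + \sin{\left(2 t \right)} - 3 \cos{\left(t \right)}\right)
  1/2·u·u_x = 0
Sum: LHS = \left(6 t + 3 \sin{\left(t \right)} + 2 \cos{\left(2 t \right)}\right) \left(3 t^{2} + \sin{\left(2 t \right)} - 3 \cos{\left(t \right)}\right) + 8 \sin{\left(2 t \right)} - 6 \cos{\left(t \right)} - 12
This is exactly the given right-hand side, so u is a solution.

Answer: Yes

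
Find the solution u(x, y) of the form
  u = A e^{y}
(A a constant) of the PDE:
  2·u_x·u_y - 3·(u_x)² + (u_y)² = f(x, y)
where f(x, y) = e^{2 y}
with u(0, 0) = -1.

Answer: u(x, y) = - e^{y}

Derivation:
Substitute the ansatz u = A e^{y} into the left-hand side.
Derivatives of the ansatz:
  u_x = 0
  u_y = A e^{y}
Term by term:
  2·u_x·u_y = 0
  -3·(u_x)² = 0
  (u_y)² = A^{2} e^{2 y}
So the left-hand side equals
  A^{2} e^{2 y}
This must equal f(x, y) = e^{2 y} identically.
Matching coefficients of the independent functions:
  [e^{2 y}]:  A^{2} = 1
These equations allow (A) = (-1) or (1).
Impose the point condition(s):
  u(0, 0) = -1  ⟹  A = -1
Only A = -1 satisfies everything.
Hence u(x, y) = - e^{y}.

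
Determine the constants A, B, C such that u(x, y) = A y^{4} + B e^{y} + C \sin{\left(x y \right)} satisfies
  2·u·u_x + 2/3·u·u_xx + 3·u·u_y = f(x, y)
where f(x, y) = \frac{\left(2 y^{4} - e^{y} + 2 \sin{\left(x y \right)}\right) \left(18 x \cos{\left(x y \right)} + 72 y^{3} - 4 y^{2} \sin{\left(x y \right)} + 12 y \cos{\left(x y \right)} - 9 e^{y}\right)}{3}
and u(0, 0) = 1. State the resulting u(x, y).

Answer: u(x, y) = - 2 y^{4} + e^{y} - 2 \sin{\left(x y \right)}

Derivation:
Substitute the ansatz u = A y^{4} + B e^{y} + C \sin{\left(x y \right)} into the left-hand side.
Derivatives of the ansatz:
  u_x = C y \cos{\left(x y \right)}
  u_xx = - C y^{2} \sin{\left(x y \right)}
  u_y = 4 A y^{3} + B e^{y} + C x \cos{\left(x y \right)}
Term by term:
  2·u·u_x = 2 A C y^{5} \cos{\left(x y \right)} + 2 B C y e^{y} \cos{\left(x y \right)} + 2 C^{2} y \sin{\left(x y \right)} \cos{\left(x y \right)}
  2/3·u·u_xx = - \frac{2 A C y^{6} \sin{\left(x y \right)}}{3} - \frac{2 B C y^{2} e^{y} \sin{\left(x y \right)}}{3} - \frac{2 C^{2} y^{2} \sin^{2}{\left(x y \right)}}{3}
  3·u·u_y = 12 A^{2} y^{7} + 3 A B y^{4} e^{y} + 12 A B y^{3} e^{y} + 3 A C x y^{4} \cos{\left(x y \right)} + 12 A C y^{3} \sin{\left(x y \right)} + 3 B^{2} e^{2 y} + 3 B C x e^{y} \cos{\left(x y \right)} + 3 B C e^{y} \sin{\left(x y \right)} + 3 C^{2} x \sin{\left(x y \right)} \cos{\left(x y \right)}
So the left-hand side equals
  12 A^{2} y^{7} + 3 A B y^{4} e^{y} + 12 A B y^{3} e^{y} + 3 A C x y^{4} \cos{\left(x y \right)} - \frac{2 A C y^{6} \sin{\left(x y \right)}}{3} + 2 A C y^{5} \cos{\left(x y \right)} + 12 A C y^{3} \sin{\left(x y \right)} + 3 B^{2} e^{2 y} + 3 B C x e^{y} \cos{\left(x y \right)} - \frac{2 B C y^{2} e^{y} \sin{\left(x y \right)}}{3} + 2 B C y e^{y} \cos{\left(x y \right)} + 3 B C e^{y} \sin{\left(x y \right)} + 3 C^{2} x \sin{\left(x y \right)} \cos{\left(x y \right)} - \frac{2 C^{2} y^{2} \sin^{2}{\left(x y \right)}}{3} + 2 C^{2} y \sin{\left(x y \right)} \cos{\left(x y \right)}
This must equal f(x, y) identically; expanded, f = 12 x y^{4} \cos{\left(x y \right)} - 6 x e^{y} \cos{\left(x y \right)} + 12 x \sin{\left(x y \right)} \cos{\left(x y \right)} + 48 y^{7} - \frac{8 y^{6} \sin{\left(x y \right)}}{3} + 8 y^{5} \cos{\left(x y \right)} - 6 y^{4} e^{y} - 24 y^{3} e^{y} + 48 y^{3} \sin{\left(x y \right)} + \frac{4 y^{2} e^{y} \sin{\left(x y \right)}}{3} - \frac{8 y^{2} \sin^{2}{\left(x y \right)}}{3} - 4 y e^{y} \cos{\left(x y \right)} + 8 y \sin{\left(x y \right)} \cos{\left(x y \right)} + 3 e^{2 y} - 6 e^{y} \sin{\left(x y \right)}.
Matching coefficients of the independent functions:
(each divided by its leading coefficient; functions giving the same equation are listed together)
  [y^{7}]:  A^{2} - 4 = 0
  [y^{2} \sin^{2}{\left(x y \right)}, x \sin{\left(x y \right)} \cos{\left(x y \right)}, y \sin{\left(x y \right)} \cos{\left(x y \right)}]:  C^{2} - 4 = 0
  [y^{3} e^{y}, y^{4} e^{y}]:  A B + 2 = 0
  [y^{3} \sin{\left(x y \right)}, y^{5} \cos{\left(x y \right)}, y^{6} \sin{\left(x y \right)}, …]:  A C - 4 = 0
  [e^{y} \sin{\left(x y \right)}, x e^{y} \cos{\left(x y \right)}, y e^{y} \cos{\left(x y \right)}, …]:  B C + 2 = 0
  [e^{2 y}]:  B^{2} - 1 = 0
These equations allow (A, B, C) = (-2, 1, -2) or (2, -1, 2).
Impose the point condition(s):
  u(0, 0) = 1  ⟹  B = 1
Only A = -2, B = 1, C = -2 satisfies everything.
Hence u(x, y) = - 2 y^{4} + e^{y} - 2 \sin{\left(x y \right)}.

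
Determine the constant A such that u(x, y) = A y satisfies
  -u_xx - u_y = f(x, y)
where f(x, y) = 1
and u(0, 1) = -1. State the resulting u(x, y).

Substitute the ansatz u = A y into the left-hand side.
Derivatives of the ansatz:
  u_xx = 0
  u_y = A
Term by term:
  -u_xx = 0
  -u_y = - A
So the left-hand side equals
  - A
This must equal f(x, y) = 1 identically.
Matching coefficients of the independent functions:
  [constant term]:  - A = 1
Solving: A = -1.
Check against the point condition:
  u(0, 1) = -1  ⟹  A = -1  ✓
Hence u(x, y) = - y.

Answer: u(x, y) = - y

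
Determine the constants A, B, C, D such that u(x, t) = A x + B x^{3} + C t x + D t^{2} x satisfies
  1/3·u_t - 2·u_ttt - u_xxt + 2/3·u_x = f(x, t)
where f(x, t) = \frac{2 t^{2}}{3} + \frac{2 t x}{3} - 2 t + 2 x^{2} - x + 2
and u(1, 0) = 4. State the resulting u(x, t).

Substitute the ansatz u = A x + B x^{3} + C t x + D t^{2} x into the left-hand side.
Derivatives of the ansatz:
  u_t = C x + 2 D t x
  u_ttt = 0
  u_xxt = 0
  u_x = A + 3 B x^{2} + C t + D t^{2}
Term by term:
  1/3·u_t = \frac{C x}{3} + \frac{2 D t x}{3}
  -2·u_ttt = 0
  -u_xxt = 0
  2/3·u_x = \frac{2 A}{3} + 2 B x^{2} + \frac{2 C t}{3} + \frac{2 D t^{2}}{3}
So the left-hand side equals
  \frac{2 A}{3} + 2 B x^{2} + \frac{2 C t}{3} + \frac{C x}{3} + \frac{2 D t^{2}}{3} + \frac{2 D t x}{3}
This must equal f(x, t) = \frac{2 t^{2}}{3} + \frac{2 t x}{3} - 2 t + 2 x^{2} - x + 2 identically.
Matching coefficients of the independent functions:
  [constant term]:  \frac{2 A}{3} = 2
  [t]:  \frac{2 C}{3} = -2
  [t^{2}, t x]:  \frac{2 D}{3} = \frac{2}{3}
  [x]:  \frac{C}{3} = -1
  [x^{2}]:  2 B = 2
Solving: A = 3, B = 1, C = -3, D = 1.
Check against the point condition:
  u(1, 0) = 4  ⟹  A + B = 4  ✓
Hence u(x, t) = t^{2} x - 3 t x + x^{3} + 3 x.

Answer: u(x, t) = t^{2} x - 3 t x + x^{3} + 3 x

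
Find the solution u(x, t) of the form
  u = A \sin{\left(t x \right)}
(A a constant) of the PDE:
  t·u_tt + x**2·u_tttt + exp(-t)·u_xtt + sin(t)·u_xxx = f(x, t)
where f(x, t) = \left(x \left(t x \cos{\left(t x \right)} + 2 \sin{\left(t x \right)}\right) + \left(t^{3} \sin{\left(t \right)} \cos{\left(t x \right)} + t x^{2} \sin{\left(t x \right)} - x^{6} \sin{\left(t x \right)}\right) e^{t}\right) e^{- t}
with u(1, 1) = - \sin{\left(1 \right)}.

Substitute the ansatz u = A \sin{\left(t x \right)} into the left-hand side.
Derivatives of the ansatz:
  u_tt = - A x^{2} \sin{\left(t x \right)}
  u_tttt = A x^{4} \sin{\left(t x \right)}
  u_xtt = - A t x^{2} \cos{\left(t x \right)} - 2 A x \sin{\left(t x \right)}
  u_xxx = - A t^{3} \cos{\left(t x \right)}
Term by term:
  t·u_tt = - A t x^{2} \sin{\left(t x \right)}
  x**2·u_tttt = A x^{6} \sin{\left(t x \right)}
  exp(-t)·u_xtt = - A t x^{2} e^{- t} \cos{\left(t x \right)} - 2 A x e^{- t} \sin{\left(t x \right)}
  sin(t)·u_xxx = - A t^{3} \sin{\left(t \right)} \cos{\left(t x \right)}
So the left-hand side equals
  - A t^{3} \sin{\left(t \right)} \cos{\left(t x \right)} - A t x^{2} \sin{\left(t x \right)} - A t x^{2} e^{- t} \cos{\left(t x \right)} + A x^{6} \sin{\left(t x \right)} - 2 A x e^{- t} \sin{\left(t x \right)}
This must equal f(x, t) identically; expanded, f = t^{3} \sin{\left(t \right)} \cos{\left(t x \right)} + t x^{2} \sin{\left(t x \right)} + t x^{2} e^{- t} \cos{\left(t x \right)} - x^{6} \sin{\left(t x \right)} + 2 x e^{- t} \sin{\left(t x \right)}.
Matching coefficients of the independent functions:
  [x^{6} \sin{\left(t x \right)}]:  A = -1
  [t x^{2} \sin{\left(t x \right)}, t^{3} \sin{\left(t \right)} \cos{\left(t x \right)}, t x^{2} e^{- t} \cos{\left(t x \right)}]:  - A = 1
  [x e^{- t} \sin{\left(t x \right)}]:  - 2 A = 2
Solving: A = -1.
Check against the point condition:
  u(1, 1) = - \sin{\left(1 \right)}  ⟹  A \sin{\left(1 \right)} = - \sin{\left(1 \right)}  ✓
Hence u(x, t) = - \sin{\left(t x \right)}.

Answer: u(x, t) = - \sin{\left(t x \right)}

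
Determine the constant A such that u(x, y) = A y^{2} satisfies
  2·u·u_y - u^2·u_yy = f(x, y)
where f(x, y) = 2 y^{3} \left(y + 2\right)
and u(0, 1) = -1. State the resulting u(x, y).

Answer: u(x, y) = - y^{2}

Derivation:
Substitute the ansatz u = A y^{2} into the left-hand side.
Derivatives of the ansatz:
  u_y = 2 A y
  u_yy = 2 A
Term by term:
  2·u·u_y = 4 A^{2} y^{3}
  -u^2·u_yy = - 2 A^{3} y^{4}
So the left-hand side equals
  - 2 A^{3} y^{4} + 4 A^{2} y^{3}
This must equal f(x, y) identically; expanded, f = 2 y^{4} + 4 y^{3}.
Matching coefficients of the independent functions:
  [y^{3}]:  4 A^{2} = 4
  [y^{4}]:  - 2 A^{3} = 2
Solving: A = -1.
Check against the point condition:
  u(0, 1) = -1  ⟹  A = -1  ✓
Hence u(x, y) = - y^{2}.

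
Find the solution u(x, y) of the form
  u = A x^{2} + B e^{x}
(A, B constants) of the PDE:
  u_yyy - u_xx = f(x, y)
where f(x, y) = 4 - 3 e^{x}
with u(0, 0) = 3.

Answer: u(x, y) = - 2 x^{2} + 3 e^{x}

Derivation:
Substitute the ansatz u = A x^{2} + B e^{x} into the left-hand side.
Derivatives of the ansatz:
  u_yyy = 0
  u_xx = 2 A + B e^{x}
Term by term:
  u_yyy = 0
  -u_xx = - 2 A - B e^{x}
So the left-hand side equals
  - 2 A - B e^{x}
This must equal f(x, y) = 4 - 3 e^{x} identically.
Matching coefficients of the independent functions:
  [constant term]:  - 2 A = 4
  [e^{x}]:  - B = -3
Solving: A = -2, B = 3.
Check against the point condition:
  u(0, 0) = 3  ⟹  B = 3  ✓
Hence u(x, y) = - 2 x^{2} + 3 e^{x}.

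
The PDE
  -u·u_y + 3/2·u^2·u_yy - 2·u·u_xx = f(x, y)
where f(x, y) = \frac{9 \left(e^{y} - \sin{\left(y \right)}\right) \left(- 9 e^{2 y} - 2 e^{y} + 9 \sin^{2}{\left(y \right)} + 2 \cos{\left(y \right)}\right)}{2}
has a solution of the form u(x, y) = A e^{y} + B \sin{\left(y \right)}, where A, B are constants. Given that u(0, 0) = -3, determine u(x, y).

Substitute the ansatz u = A e^{y} + B \sin{\left(y \right)} into the left-hand side.
Derivatives of the ansatz:
  u_y = A e^{y} + B \cos{\left(y \right)}
  u_yy = A e^{y} - B \sin{\left(y \right)}
  u_xx = 0
Term by term:
  -u·u_y = - A^{2} e^{2 y} - A B e^{y} \sin{\left(y \right)} - A B e^{y} \cos{\left(y \right)} - B^{2} \sin{\left(y \right)} \cos{\left(y \right)}
  3/2·u^2·u_yy = \frac{3 A^{3} e^{3 y}}{2} + \frac{3 A^{2} B e^{2 y} \sin{\left(y \right)}}{2} - \frac{3 A B^{2} e^{y} \sin^{2}{\left(y \right)}}{2} - \frac{3 B^{3} \sin^{3}{\left(y \right)}}{2}
  -2·u·u_xx = 0
So the left-hand side equals
  \frac{3 A^{3} e^{3 y}}{2} + \frac{3 A^{2} B e^{2 y} \sin{\left(y \right)}}{2} - A^{2} e^{2 y} - \frac{3 A B^{2} e^{y} \sin^{2}{\left(y \right)}}{2} - A B e^{y} \sin{\left(y \right)} - A B e^{y} \cos{\left(y \right)} - \frac{3 B^{3} \sin^{3}{\left(y \right)}}{2} - B^{2} \sin{\left(y \right)} \cos{\left(y \right)}
This must equal f(x, y) identically; expanded, f = - \frac{81 e^{3 y}}{2} + \frac{81 e^{2 y} \sin{\left(y \right)}}{2} - 9 e^{2 y} + \frac{81 e^{y} \sin^{2}{\left(y \right)}}{2} + 9 e^{y} \sin{\left(y \right)} + 9 e^{y} \cos{\left(y \right)} - \frac{81 \sin^{3}{\left(y \right)}}{2} - 9 \sin{\left(y \right)} \cos{\left(y \right)}.
Matching coefficients of the independent functions:
  [e^{y} \sin{\left(y \right)}, e^{y} \cos{\left(y \right)}]:  - A B = 9
  [e^{y} \sin^{2}{\left(y \right)}]:  - \frac{3 A B^{2}}{2} = \frac{81}{2}
  [e^{2 y} \sin{\left(y \right)}]:  \frac{3 A^{2} B}{2} = \frac{81}{2}
  [\sin{\left(y \right)} \cos{\left(y \right)}]:  - B^{2} = -9
  [e^{2 y}]:  - A^{2} = -9
  [e^{3 y}]:  \frac{3 A^{3}}{2} = - \frac{81}{2}
  [\sin^{3}{\left(y \right)}]:  - \frac{3 B^{3}}{2} = - \frac{81}{2}
Solving: A = -3, B = 3.
Check against the point condition:
  u(0, 0) = -3  ⟹  A = -3  ✓
Hence u(x, y) = - 3 e^{y} + 3 \sin{\left(y \right)}.

Answer: u(x, y) = - 3 e^{y} + 3 \sin{\left(y \right)}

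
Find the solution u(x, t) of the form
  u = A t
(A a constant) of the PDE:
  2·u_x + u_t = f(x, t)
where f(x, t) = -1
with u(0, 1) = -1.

Substitute the ansatz u = A t into the left-hand side.
Derivatives of the ansatz:
  u_x = 0
  u_t = A
Term by term:
  2·u_x = 0
  u_t = A
So the left-hand side equals
  A
This must equal f(x, t) = -1 identically.
Matching coefficients of the independent functions:
  [constant term]:  A = -1
Solving: A = -1.
Check against the point condition:
  u(0, 1) = -1  ⟹  A = -1  ✓
Hence u(x, t) = - t.

Answer: u(x, t) = - t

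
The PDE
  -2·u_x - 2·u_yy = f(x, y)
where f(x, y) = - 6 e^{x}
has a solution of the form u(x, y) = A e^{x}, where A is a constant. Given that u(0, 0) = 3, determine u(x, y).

Answer: u(x, y) = 3 e^{x}

Derivation:
Substitute the ansatz u = A e^{x} into the left-hand side.
Derivatives of the ansatz:
  u_x = A e^{x}
  u_yy = 0
Term by term:
  -2·u_x = - 2 A e^{x}
  -2·u_yy = 0
So the left-hand side equals
  - 2 A e^{x}
This must equal f(x, y) = - 6 e^{x} identically.
Matching coefficients of the independent functions:
  [e^{x}]:  - 2 A = -6
Solving: A = 3.
Check against the point condition:
  u(0, 0) = 3  ⟹  A = 3  ✓
Hence u(x, y) = 3 e^{x}.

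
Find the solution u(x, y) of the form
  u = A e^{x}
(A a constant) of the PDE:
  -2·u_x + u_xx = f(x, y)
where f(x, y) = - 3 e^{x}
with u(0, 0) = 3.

Substitute the ansatz u = A e^{x} into the left-hand side.
Derivatives of the ansatz:
  u_x = A e^{x}
  u_xx = A e^{x}
Term by term:
  -2·u_x = - 2 A e^{x}
  u_xx = A e^{x}
So the left-hand side equals
  - A e^{x}
This must equal f(x, y) = - 3 e^{x} identically.
Matching coefficients of the independent functions:
  [e^{x}]:  - A = -3
Solving: A = 3.
Check against the point condition:
  u(0, 0) = 3  ⟹  A = 3  ✓
Hence u(x, y) = 3 e^{x}.

Answer: u(x, y) = 3 e^{x}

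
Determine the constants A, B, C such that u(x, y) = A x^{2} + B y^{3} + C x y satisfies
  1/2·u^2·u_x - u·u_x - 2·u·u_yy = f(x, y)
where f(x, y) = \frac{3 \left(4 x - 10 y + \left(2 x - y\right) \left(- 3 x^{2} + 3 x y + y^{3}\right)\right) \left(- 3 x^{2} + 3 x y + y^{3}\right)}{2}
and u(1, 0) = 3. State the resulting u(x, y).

Substitute the ansatz u = A x^{2} + B y^{3} + C x y into the left-hand side.
Derivatives of the ansatz:
  u_x = 2 A x + C y
  u_yy = 6 B y
Term by term:
  1/2·u^2·u_x = A^{3} x^{5} + 2 A^{2} B x^{3} y^{3} + \frac{5 A^{2} C x^{4} y}{2} + A B^{2} x y^{6} + 3 A B C x^{2} y^{4} + 2 A C^{2} x^{3} y^{2} + \frac{B^{2} C y^{7}}{2} + B C^{2} x y^{5} + \frac{C^{3} x^{2} y^{3}}{2}
  -u·u_x = - 2 A^{2} x^{3} - 2 A B x y^{3} - 3 A C x^{2} y - B C y^{4} - C^{2} x y^{2}
  -2·u·u_yy = - 12 A B x^{2} y - 12 B^{2} y^{4} - 12 B C x y^{2}
So the left-hand side equals
  A^{3} x^{5} + 2 A^{2} B x^{3} y^{3} + \frac{5 A^{2} C x^{4} y}{2} - 2 A^{2} x^{3} + A B^{2} x y^{6} + 3 A B C x^{2} y^{4} - 12 A B x^{2} y - 2 A B x y^{3} + 2 A C^{2} x^{3} y^{2} - 3 A C x^{2} y + \frac{B^{2} C y^{7}}{2} - 12 B^{2} y^{4} + B C^{2} x y^{5} - 12 B C x y^{2} - B C y^{4} + \frac{C^{3} x^{2} y^{3}}{2} - C^{2} x y^{2}
This must equal f(x, y) identically; expanded, f = 27 x^{5} - \frac{135 x^{4} y}{2} - 18 x^{3} y^{3} + 54 x^{3} y^{2} - 18 x^{3} + 27 x^{2} y^{4} - \frac{27 x^{2} y^{3}}{2} + 63 x^{2} y + 3 x y^{6} - 9 x y^{5} + 6 x y^{3} - 45 x y^{2} - \frac{3 y^{7}}{2} - 15 y^{4}.
Matching coefficients of the independent functions:
  [x^{3}]:  - 2 A^{2} = -18
  [x^{5}]:  A^{3} = 27
  [y^{4}]:  - 12 B^{2} - B C = -15
  [y^{7}]:  \frac{B^{2} C}{2} = - \frac{3}{2}
  [x y^{2}]:  - 12 B C - C^{2} = -45
  [x y^{3}]:  - 2 A B = 6
  [x y^{5}]:  B C^{2} = -9
  [x y^{6}]:  A B^{2} = 3
  [x^{2} y]:  - 12 A B - 3 A C = 63
  [x^{2} y^{3}]:  \frac{C^{3}}{2} = - \frac{27}{2}
  [x^{2} y^{4}]:  3 A B C = 27
  [x^{3} y^{2}]:  2 A C^{2} = 54
  [x^{3} y^{3}]:  2 A^{2} B = -18
  [x^{4} y]:  \frac{5 A^{2} C}{2} = - \frac{135}{2}
Solving: A = 3, B = -1, C = -3.
Check against the point condition:
  u(1, 0) = 3  ⟹  A = 3  ✓
Hence u(x, y) = 3 x^{2} - 3 x y - y^{3}.

Answer: u(x, y) = 3 x^{2} - 3 x y - y^{3}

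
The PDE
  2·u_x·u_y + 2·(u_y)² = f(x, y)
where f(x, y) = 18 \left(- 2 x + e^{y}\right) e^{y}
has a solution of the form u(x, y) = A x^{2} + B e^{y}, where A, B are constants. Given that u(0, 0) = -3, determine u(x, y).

Substitute the ansatz u = A x^{2} + B e^{y} into the left-hand side.
Derivatives of the ansatz:
  u_x = 2 A x
  u_y = B e^{y}
Term by term:
  2·u_x·u_y = 4 A B x e^{y}
  2·(u_y)² = 2 B^{2} e^{2 y}
So the left-hand side equals
  4 A B x e^{y} + 2 B^{2} e^{2 y}
This must equal f(x, y) identically; expanded, f = - 36 x e^{y} + 18 e^{2 y}.
Matching coefficients of the independent functions:
  [x e^{y}]:  4 A B = -36
  [e^{2 y}]:  2 B^{2} = 18
These equations allow (A, B) = (-3, 3) or (3, -3).
Impose the point condition(s):
  u(0, 0) = -3  ⟹  B = -3
Only A = 3, B = -3 satisfies everything.
Hence u(x, y) = 3 x^{2} - 3 e^{y}.

Answer: u(x, y) = 3 x^{2} - 3 e^{y}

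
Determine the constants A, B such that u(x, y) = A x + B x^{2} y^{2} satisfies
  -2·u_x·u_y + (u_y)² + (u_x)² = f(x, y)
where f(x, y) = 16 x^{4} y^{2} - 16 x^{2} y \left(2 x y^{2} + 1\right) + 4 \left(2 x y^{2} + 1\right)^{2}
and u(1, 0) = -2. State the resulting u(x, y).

Answer: u(x, y) = - 2 x^{2} y^{2} - 2 x

Derivation:
Substitute the ansatz u = A x + B x^{2} y^{2} into the left-hand side.
Derivatives of the ansatz:
  u_x = A + 2 B x y^{2}
  u_y = 2 B x^{2} y
Term by term:
  -2·u_x·u_y = - 4 A B x^{2} y - 8 B^{2} x^{3} y^{3}
  (u_y)² = 4 B^{2} x^{4} y^{2}
  (u_x)² = A^{2} + 4 A B x y^{2} + 4 B^{2} x^{2} y^{4}
So the left-hand side equals
  A^{2} - 4 A B x^{2} y + 4 A B x y^{2} + 4 B^{2} x^{4} y^{2} - 8 B^{2} x^{3} y^{3} + 4 B^{2} x^{2} y^{4}
This must equal f(x, y) identically; expanded, f = 16 x^{4} y^{2} - 32 x^{3} y^{3} + 16 x^{2} y^{4} - 16 x^{2} y + 16 x y^{2} + 4.
Matching coefficients of the independent functions:
  [constant term]:  A^{2} = 4
  [x y^{2}]:  4 A B = 16
  [x^{2} y]:  - 4 A B = -16
  [x^{2} y^{4}, x^{4} y^{2}]:  4 B^{2} = 16
  [x^{3} y^{3}]:  - 8 B^{2} = -32
These equations allow (A, B) = (-2, -2) or (2, 2).
Impose the point condition(s):
  u(1, 0) = -2  ⟹  A = -2
Only A = -2, B = -2 satisfies everything.
Hence u(x, y) = - 2 x^{2} y^{2} - 2 x.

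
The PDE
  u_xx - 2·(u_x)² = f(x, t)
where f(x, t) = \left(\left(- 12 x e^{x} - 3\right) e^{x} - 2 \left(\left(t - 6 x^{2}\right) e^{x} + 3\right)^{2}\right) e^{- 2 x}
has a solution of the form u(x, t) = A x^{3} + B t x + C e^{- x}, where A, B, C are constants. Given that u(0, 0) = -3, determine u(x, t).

Substitute the ansatz u = A x^{3} + B t x + C e^{- x} into the left-hand side.
Derivatives of the ansatz:
  u_xx = 6 A x + C e^{- x}
  u_x = 3 A x^{2} + B t - C e^{- x}
Term by term:
  u_xx = 6 A x + C e^{- x}
  -2·(u_x)² = - 18 A^{2} x^{4} - 12 A B t x^{2} + 12 A C x^{2} e^{- x} - 2 B^{2} t^{2} + 4 B C t e^{- x} - 2 C^{2} e^{- 2 x}
So the left-hand side equals
  - 18 A^{2} x^{4} - 12 A B t x^{2} + 12 A C x^{2} e^{- x} + 6 A x - 2 B^{2} t^{2} + 4 B C t e^{- x} - 2 C^{2} e^{- 2 x} + C e^{- x}
This must equal f(x, t) identically; expanded, f = - 2 t^{2} + 24 t x^{2} - 12 t e^{- x} - 72 x^{4} + 72 x^{2} e^{- x} - 12 x - 3 e^{- x} - 18 e^{- 2 x}.
Matching coefficients of the independent functions:
  [t^{2}]:  - 2 B^{2} = -2
  [x]:  6 A = -12
  [x^{4}]:  - 18 A^{2} = -72
  [t x^{2}]:  - 12 A B = 24
  [t e^{- x}]:  4 B C = -12
  [x^{2} e^{- x}]:  12 A C = 72
  [e^{- 2 x}]:  - 2 C^{2} = -18
  [e^{- x}]:  C = -3
Solving: A = -2, B = 1, C = -3.
Check against the point condition:
  u(0, 0) = -3  ⟹  C = -3  ✓
Hence u(x, t) = t x - 2 x^{3} - 3 e^{- x}.

Answer: u(x, t) = t x - 2 x^{3} - 3 e^{- x}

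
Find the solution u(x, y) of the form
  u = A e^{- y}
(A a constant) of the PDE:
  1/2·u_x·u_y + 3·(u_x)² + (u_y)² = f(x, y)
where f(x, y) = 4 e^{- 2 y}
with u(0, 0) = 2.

Substitute the ansatz u = A e^{- y} into the left-hand side.
Derivatives of the ansatz:
  u_x = 0
  u_y = - A e^{- y}
Term by term:
  1/2·u_x·u_y = 0
  3·(u_x)² = 0
  (u_y)² = A^{2} e^{- 2 y}
So the left-hand side equals
  A^{2} e^{- 2 y}
This must equal f(x, y) = 4 e^{- 2 y} identically.
Matching coefficients of the independent functions:
  [e^{- 2 y}]:  A^{2} = 4
These equations allow (A) = (-2) or (2).
Impose the point condition(s):
  u(0, 0) = 2  ⟹  A = 2
Only A = 2 satisfies everything.
Hence u(x, y) = 2 e^{- y}.

Answer: u(x, y) = 2 e^{- y}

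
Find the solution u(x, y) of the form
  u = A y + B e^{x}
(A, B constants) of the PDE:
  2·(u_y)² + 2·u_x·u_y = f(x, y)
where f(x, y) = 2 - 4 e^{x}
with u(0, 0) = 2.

Substitute the ansatz u = A y + B e^{x} into the left-hand side.
Derivatives of the ansatz:
  u_y = A
  u_x = B e^{x}
Term by term:
  2·(u_y)² = 2 A^{2}
  2·u_x·u_y = 2 A B e^{x}
So the left-hand side equals
  2 A^{2} + 2 A B e^{x}
This must equal f(x, y) = 2 - 4 e^{x} identically.
Matching coefficients of the independent functions:
  [constant term]:  2 A^{2} = 2
  [e^{x}]:  2 A B = -4
These equations allow (A, B) = (-1, 2) or (1, -2).
Impose the point condition(s):
  u(0, 0) = 2  ⟹  B = 2
Only A = -1, B = 2 satisfies everything.
Hence u(x, y) = - y + 2 e^{x}.

Answer: u(x, y) = - y + 2 e^{x}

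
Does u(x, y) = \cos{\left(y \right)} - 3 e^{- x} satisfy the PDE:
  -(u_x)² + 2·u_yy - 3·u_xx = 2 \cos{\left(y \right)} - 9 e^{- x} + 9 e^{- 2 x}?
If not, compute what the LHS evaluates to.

Evaluate each term of the left-hand side for u = \cos{\left(y \right)} - 3 e^{- x}.
Derivatives:
  u_x = 3 e^{- x}
  u_yy = - \cos{\left(y \right)}
  u_xx = - 3 e^{- x}
Terms:
  -(u_x)² = - 9 e^{- 2 x}
  2·u_yy = - 2 \cos{\left(y \right)}
  -3·u_xx = 9 e^{- x}
Sum: LHS = - 2 \cos{\left(y \right)} + 9 e^{- x} - 9 e^{- 2 x}
Given right-hand side: 2 \cos{\left(y \right)} - 9 e^{- x} + 9 e^{- 2 x}. Difference LHS − RHS = - 4 \cos{\left(y \right)} + 18 e^{- x} - 18 e^{- 2 x} ≠ 0, so u is not a solution.

Answer: No, the LHS evaluates to - 2 \cos{\left(y \right)} + 9 e^{- x} - 9 e^{- 2 x}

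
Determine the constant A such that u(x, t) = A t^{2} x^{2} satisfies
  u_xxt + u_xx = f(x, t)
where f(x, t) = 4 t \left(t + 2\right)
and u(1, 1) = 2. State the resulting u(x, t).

Substitute the ansatz u = A t^{2} x^{2} into the left-hand side.
Derivatives of the ansatz:
  u_xxt = 4 A t
  u_xx = 2 A t^{2}
Term by term:
  u_xxt = 4 A t
  u_xx = 2 A t^{2}
So the left-hand side equals
  2 A t^{2} + 4 A t
This must equal f(x, t) identically; expanded, f = 4 t^{2} + 8 t.
Matching coefficients of the independent functions:
  [t]:  4 A = 8
  [t^{2}]:  2 A = 4
Solving: A = 2.
Check against the point condition:
  u(1, 1) = 2  ⟹  A = 2  ✓
Hence u(x, t) = 2 t^{2} x^{2}.

Answer: u(x, t) = 2 t^{2} x^{2}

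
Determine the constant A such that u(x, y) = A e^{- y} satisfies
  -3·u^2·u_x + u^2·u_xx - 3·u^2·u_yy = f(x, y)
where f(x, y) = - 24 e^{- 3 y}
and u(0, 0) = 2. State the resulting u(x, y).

Substitute the ansatz u = A e^{- y} into the left-hand side.
Derivatives of the ansatz:
  u_x = 0
  u_xx = 0
  u_yy = A e^{- y}
Term by term:
  -3·u^2·u_x = 0
  u^2·u_xx = 0
  -3·u^2·u_yy = - 3 A^{3} e^{- 3 y}
So the left-hand side equals
  - 3 A^{3} e^{- 3 y}
This must equal f(x, y) = - 24 e^{- 3 y} identically.
Matching coefficients of the independent functions:
  [e^{- 3 y}]:  - 3 A^{3} = -24
Solving: A = 2.
Check against the point condition:
  u(0, 0) = 2  ⟹  A = 2  ✓
Hence u(x, y) = 2 e^{- y}.

Answer: u(x, y) = 2 e^{- y}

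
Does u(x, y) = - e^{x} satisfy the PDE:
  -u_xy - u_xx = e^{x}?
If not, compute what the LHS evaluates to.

Evaluate each term of the left-hand side for u = - e^{x}.
Derivatives:
  u_xy = 0
  u_xx = - e^{x}
Terms:
  -u_xy = 0
  -u_xx = e^{x}
Sum: LHS = e^{x}
This is exactly the given right-hand side, so u is a solution.

Answer: Yes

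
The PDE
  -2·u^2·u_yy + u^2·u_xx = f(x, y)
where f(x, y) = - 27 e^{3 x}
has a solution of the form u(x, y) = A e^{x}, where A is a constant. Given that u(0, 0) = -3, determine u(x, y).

Answer: u(x, y) = - 3 e^{x}

Derivation:
Substitute the ansatz u = A e^{x} into the left-hand side.
Derivatives of the ansatz:
  u_yy = 0
  u_xx = A e^{x}
Term by term:
  -2·u^2·u_yy = 0
  u^2·u_xx = A^{3} e^{3 x}
So the left-hand side equals
  A^{3} e^{3 x}
This must equal f(x, y) = - 27 e^{3 x} identically.
Matching coefficients of the independent functions:
  [e^{3 x}]:  A^{3} = -27
Solving: A = -3.
Check against the point condition:
  u(0, 0) = -3  ⟹  A = -3  ✓
Hence u(x, y) = - 3 e^{x}.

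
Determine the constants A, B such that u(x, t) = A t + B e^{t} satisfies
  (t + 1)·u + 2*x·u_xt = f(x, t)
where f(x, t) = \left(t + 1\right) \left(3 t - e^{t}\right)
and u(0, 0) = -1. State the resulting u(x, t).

Substitute the ansatz u = A t + B e^{t} into the left-hand side.
Derivatives of the ansatz:
  u_xt = 0
Term by term:
  (t + 1)·u = A t^{2} + A t + B t e^{t} + B e^{t}
  2*x·u_xt = 0
So the left-hand side equals
  A t^{2} + A t + B t e^{t} + B e^{t}
This must equal f(x, t) identically; expanded, f = 3 t^{2} - t e^{t} + 3 t - e^{t}.
Matching coefficients of the independent functions:
  [t, t^{2}]:  A = 3
  [t e^{t}, e^{t}]:  B = -1
Solving: A = 3, B = -1.
Check against the point condition:
  u(0, 0) = -1  ⟹  B = -1  ✓
Hence u(x, t) = 3 t - e^{t}.

Answer: u(x, t) = 3 t - e^{t}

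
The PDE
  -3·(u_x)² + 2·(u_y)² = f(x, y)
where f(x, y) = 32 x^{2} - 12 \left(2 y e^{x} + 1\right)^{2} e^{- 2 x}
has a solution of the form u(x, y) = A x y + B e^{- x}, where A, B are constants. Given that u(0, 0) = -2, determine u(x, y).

Answer: u(x, y) = 4 x y - 2 e^{- x}

Derivation:
Substitute the ansatz u = A x y + B e^{- x} into the left-hand side.
Derivatives of the ansatz:
  u_x = A y - B e^{- x}
  u_y = A x
Term by term:
  -3·(u_x)² = - 3 A^{2} y^{2} + 6 A B y e^{- x} - 3 B^{2} e^{- 2 x}
  2·(u_y)² = 2 A^{2} x^{2}
So the left-hand side equals
  2 A^{2} x^{2} - 3 A^{2} y^{2} + 6 A B y e^{- x} - 3 B^{2} e^{- 2 x}
This must equal f(x, y) identically; expanded, f = 32 x^{2} - 48 y^{2} - 48 y e^{- x} - 12 e^{- 2 x}.
Matching coefficients of the independent functions:
  [x^{2}]:  2 A^{2} = 32
  [y^{2}]:  - 3 A^{2} = -48
  [y e^{- x}]:  6 A B = -48
  [e^{- 2 x}]:  - 3 B^{2} = -12
These equations allow (A, B) = (-4, 2) or (4, -2).
Impose the point condition(s):
  u(0, 0) = -2  ⟹  B = -2
Only A = 4, B = -2 satisfies everything.
Hence u(x, y) = 4 x y - 2 e^{- x}.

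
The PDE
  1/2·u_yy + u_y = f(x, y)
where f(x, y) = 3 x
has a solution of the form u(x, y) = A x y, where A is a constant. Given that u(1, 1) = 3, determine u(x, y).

Substitute the ansatz u = A x y into the left-hand side.
Derivatives of the ansatz:
  u_yy = 0
  u_y = A x
Term by term:
  1/2·u_yy = 0
  u_y = A x
So the left-hand side equals
  A x
This must equal f(x, y) = 3 x identically.
Matching coefficients of the independent functions:
  [x]:  A = 3
Solving: A = 3.
Check against the point condition:
  u(1, 1) = 3  ⟹  A = 3  ✓
Hence u(x, y) = 3 x y.

Answer: u(x, y) = 3 x y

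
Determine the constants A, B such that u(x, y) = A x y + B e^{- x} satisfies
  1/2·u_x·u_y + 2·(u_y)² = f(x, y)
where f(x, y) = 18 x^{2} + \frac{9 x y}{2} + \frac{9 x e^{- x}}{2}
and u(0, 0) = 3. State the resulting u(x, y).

Substitute the ansatz u = A x y + B e^{- x} into the left-hand side.
Derivatives of the ansatz:
  u_x = A y - B e^{- x}
  u_y = A x
Term by term:
  1/2·u_x·u_y = \frac{A^{2} x y}{2} - \frac{A B x e^{- x}}{2}
  2·(u_y)² = 2 A^{2} x^{2}
So the left-hand side equals
  2 A^{2} x^{2} + \frac{A^{2} x y}{2} - \frac{A B x e^{- x}}{2}
This must equal f(x, y) = 18 x^{2} + \frac{9 x y}{2} + \frac{9 x e^{- x}}{2} identically.
Matching coefficients of the independent functions:
  [x^{2}]:  2 A^{2} = 18
  [x y]:  \frac{A^{2}}{2} = \frac{9}{2}
  [x e^{- x}]:  - \frac{A B}{2} = \frac{9}{2}
These equations allow (A, B) = (-3, 3) or (3, -3).
Impose the point condition(s):
  u(0, 0) = 3  ⟹  B = 3
Only A = -3, B = 3 satisfies everything.
Hence u(x, y) = - 3 x y + 3 e^{- x}.

Answer: u(x, y) = - 3 x y + 3 e^{- x}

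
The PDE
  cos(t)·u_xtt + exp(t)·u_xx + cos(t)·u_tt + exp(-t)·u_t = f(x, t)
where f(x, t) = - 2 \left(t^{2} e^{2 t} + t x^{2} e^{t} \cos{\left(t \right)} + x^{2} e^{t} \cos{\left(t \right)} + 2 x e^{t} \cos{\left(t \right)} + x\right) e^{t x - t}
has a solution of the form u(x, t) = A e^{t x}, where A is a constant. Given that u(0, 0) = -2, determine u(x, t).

Answer: u(x, t) = - 2 e^{t x}

Derivation:
Substitute the ansatz u = A e^{t x} into the left-hand side.
Derivatives of the ansatz:
  u_xtt = A t x^{2} e^{t x} + 2 A x e^{t x}
  u_xx = A t^{2} e^{t x}
  u_tt = A x^{2} e^{t x}
  u_t = A x e^{t x}
Term by term:
  cos(t)·u_xtt = A t x^{2} e^{t x} \cos{\left(t \right)} + 2 A x e^{t x} \cos{\left(t \right)}
  exp(t)·u_xx = A t^{2} e^{t} e^{t x}
  cos(t)·u_tt = A x^{2} e^{t x} \cos{\left(t \right)}
  exp(-t)·u_t = A x e^{- t} e^{t x}
So the left-hand side equals
  A t^{2} e^{t} e^{t x} + A t x^{2} e^{t x} \cos{\left(t \right)} + A x^{2} e^{t x} \cos{\left(t \right)} + 2 A x e^{t x} \cos{\left(t \right)} + A x e^{- t} e^{t x}
This must equal f(x, t) identically; expanded, f = - 2 t^{2} e^{t} e^{t x} - 2 t x^{2} e^{t x} \cos{\left(t \right)} - 2 x^{2} e^{t x} \cos{\left(t \right)} - 4 x e^{t x} \cos{\left(t \right)} - 2 x e^{- t} e^{t x}.
Matching coefficients of the independent functions:
  [t^{2} e^{t} e^{t x}, x e^{- t} e^{t x}, x^{2} e^{t x} \cos{\left(t \right)}, t x^{2} e^{t x} \cos{\left(t \right)}]:  A = -2
  [x e^{t x} \cos{\left(t \right)}]:  2 A = -4
Solving: A = -2.
Check against the point condition:
  u(0, 0) = -2  ⟹  A = -2  ✓
Hence u(x, t) = - 2 e^{t x}.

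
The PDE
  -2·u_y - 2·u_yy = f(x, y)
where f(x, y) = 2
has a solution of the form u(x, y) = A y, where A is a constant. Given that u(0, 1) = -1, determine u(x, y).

Substitute the ansatz u = A y into the left-hand side.
Derivatives of the ansatz:
  u_y = A
  u_yy = 0
Term by term:
  -2·u_y = - 2 A
  -2·u_yy = 0
So the left-hand side equals
  - 2 A
This must equal f(x, y) = 2 identically.
Matching coefficients of the independent functions:
  [constant term]:  - 2 A = 2
Solving: A = -1.
Check against the point condition:
  u(0, 1) = -1  ⟹  A = -1  ✓
Hence u(x, y) = - y.

Answer: u(x, y) = - y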